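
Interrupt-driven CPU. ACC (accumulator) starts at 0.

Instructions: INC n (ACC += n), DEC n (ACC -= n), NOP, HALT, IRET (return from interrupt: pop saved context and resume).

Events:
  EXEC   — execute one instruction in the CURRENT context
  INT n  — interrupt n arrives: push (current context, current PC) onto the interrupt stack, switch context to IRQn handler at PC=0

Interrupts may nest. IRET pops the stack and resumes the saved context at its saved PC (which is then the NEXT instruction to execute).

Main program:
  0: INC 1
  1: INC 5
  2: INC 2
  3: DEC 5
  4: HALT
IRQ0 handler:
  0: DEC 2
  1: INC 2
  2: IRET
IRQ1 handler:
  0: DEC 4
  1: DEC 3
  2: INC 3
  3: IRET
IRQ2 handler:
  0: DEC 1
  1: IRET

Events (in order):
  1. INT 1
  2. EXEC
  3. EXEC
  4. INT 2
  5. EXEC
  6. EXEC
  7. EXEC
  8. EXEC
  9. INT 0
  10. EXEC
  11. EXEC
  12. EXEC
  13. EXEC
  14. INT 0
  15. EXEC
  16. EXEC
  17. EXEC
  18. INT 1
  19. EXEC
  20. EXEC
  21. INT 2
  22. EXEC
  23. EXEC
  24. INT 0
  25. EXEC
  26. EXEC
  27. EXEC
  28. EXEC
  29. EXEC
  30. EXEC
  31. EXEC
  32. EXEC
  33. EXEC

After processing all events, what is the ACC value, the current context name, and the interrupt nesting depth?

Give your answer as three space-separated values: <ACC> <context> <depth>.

Event 1 (INT 1): INT 1 arrives: push (MAIN, PC=0), enter IRQ1 at PC=0 (depth now 1)
Event 2 (EXEC): [IRQ1] PC=0: DEC 4 -> ACC=-4
Event 3 (EXEC): [IRQ1] PC=1: DEC 3 -> ACC=-7
Event 4 (INT 2): INT 2 arrives: push (IRQ1, PC=2), enter IRQ2 at PC=0 (depth now 2)
Event 5 (EXEC): [IRQ2] PC=0: DEC 1 -> ACC=-8
Event 6 (EXEC): [IRQ2] PC=1: IRET -> resume IRQ1 at PC=2 (depth now 1)
Event 7 (EXEC): [IRQ1] PC=2: INC 3 -> ACC=-5
Event 8 (EXEC): [IRQ1] PC=3: IRET -> resume MAIN at PC=0 (depth now 0)
Event 9 (INT 0): INT 0 arrives: push (MAIN, PC=0), enter IRQ0 at PC=0 (depth now 1)
Event 10 (EXEC): [IRQ0] PC=0: DEC 2 -> ACC=-7
Event 11 (EXEC): [IRQ0] PC=1: INC 2 -> ACC=-5
Event 12 (EXEC): [IRQ0] PC=2: IRET -> resume MAIN at PC=0 (depth now 0)
Event 13 (EXEC): [MAIN] PC=0: INC 1 -> ACC=-4
Event 14 (INT 0): INT 0 arrives: push (MAIN, PC=1), enter IRQ0 at PC=0 (depth now 1)
Event 15 (EXEC): [IRQ0] PC=0: DEC 2 -> ACC=-6
Event 16 (EXEC): [IRQ0] PC=1: INC 2 -> ACC=-4
Event 17 (EXEC): [IRQ0] PC=2: IRET -> resume MAIN at PC=1 (depth now 0)
Event 18 (INT 1): INT 1 arrives: push (MAIN, PC=1), enter IRQ1 at PC=0 (depth now 1)
Event 19 (EXEC): [IRQ1] PC=0: DEC 4 -> ACC=-8
Event 20 (EXEC): [IRQ1] PC=1: DEC 3 -> ACC=-11
Event 21 (INT 2): INT 2 arrives: push (IRQ1, PC=2), enter IRQ2 at PC=0 (depth now 2)
Event 22 (EXEC): [IRQ2] PC=0: DEC 1 -> ACC=-12
Event 23 (EXEC): [IRQ2] PC=1: IRET -> resume IRQ1 at PC=2 (depth now 1)
Event 24 (INT 0): INT 0 arrives: push (IRQ1, PC=2), enter IRQ0 at PC=0 (depth now 2)
Event 25 (EXEC): [IRQ0] PC=0: DEC 2 -> ACC=-14
Event 26 (EXEC): [IRQ0] PC=1: INC 2 -> ACC=-12
Event 27 (EXEC): [IRQ0] PC=2: IRET -> resume IRQ1 at PC=2 (depth now 1)
Event 28 (EXEC): [IRQ1] PC=2: INC 3 -> ACC=-9
Event 29 (EXEC): [IRQ1] PC=3: IRET -> resume MAIN at PC=1 (depth now 0)
Event 30 (EXEC): [MAIN] PC=1: INC 5 -> ACC=-4
Event 31 (EXEC): [MAIN] PC=2: INC 2 -> ACC=-2
Event 32 (EXEC): [MAIN] PC=3: DEC 5 -> ACC=-7
Event 33 (EXEC): [MAIN] PC=4: HALT

Answer: -7 MAIN 0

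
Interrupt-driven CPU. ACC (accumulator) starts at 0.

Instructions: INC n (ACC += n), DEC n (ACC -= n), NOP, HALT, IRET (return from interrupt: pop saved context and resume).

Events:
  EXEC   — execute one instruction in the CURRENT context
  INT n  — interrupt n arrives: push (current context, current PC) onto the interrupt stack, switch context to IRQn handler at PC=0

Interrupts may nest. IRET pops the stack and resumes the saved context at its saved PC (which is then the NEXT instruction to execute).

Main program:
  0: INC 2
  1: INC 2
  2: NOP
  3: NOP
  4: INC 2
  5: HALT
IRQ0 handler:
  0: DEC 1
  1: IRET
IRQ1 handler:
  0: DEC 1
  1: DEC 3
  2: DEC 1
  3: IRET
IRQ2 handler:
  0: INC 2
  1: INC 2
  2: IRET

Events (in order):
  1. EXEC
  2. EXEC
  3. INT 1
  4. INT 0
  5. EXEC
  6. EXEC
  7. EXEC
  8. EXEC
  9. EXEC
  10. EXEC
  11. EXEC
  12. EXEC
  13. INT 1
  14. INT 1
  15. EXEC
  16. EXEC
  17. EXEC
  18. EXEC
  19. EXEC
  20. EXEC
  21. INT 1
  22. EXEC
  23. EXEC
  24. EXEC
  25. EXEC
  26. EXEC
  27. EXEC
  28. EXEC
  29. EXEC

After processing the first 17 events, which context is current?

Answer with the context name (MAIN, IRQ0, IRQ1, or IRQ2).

Event 1 (EXEC): [MAIN] PC=0: INC 2 -> ACC=2
Event 2 (EXEC): [MAIN] PC=1: INC 2 -> ACC=4
Event 3 (INT 1): INT 1 arrives: push (MAIN, PC=2), enter IRQ1 at PC=0 (depth now 1)
Event 4 (INT 0): INT 0 arrives: push (IRQ1, PC=0), enter IRQ0 at PC=0 (depth now 2)
Event 5 (EXEC): [IRQ0] PC=0: DEC 1 -> ACC=3
Event 6 (EXEC): [IRQ0] PC=1: IRET -> resume IRQ1 at PC=0 (depth now 1)
Event 7 (EXEC): [IRQ1] PC=0: DEC 1 -> ACC=2
Event 8 (EXEC): [IRQ1] PC=1: DEC 3 -> ACC=-1
Event 9 (EXEC): [IRQ1] PC=2: DEC 1 -> ACC=-2
Event 10 (EXEC): [IRQ1] PC=3: IRET -> resume MAIN at PC=2 (depth now 0)
Event 11 (EXEC): [MAIN] PC=2: NOP
Event 12 (EXEC): [MAIN] PC=3: NOP
Event 13 (INT 1): INT 1 arrives: push (MAIN, PC=4), enter IRQ1 at PC=0 (depth now 1)
Event 14 (INT 1): INT 1 arrives: push (IRQ1, PC=0), enter IRQ1 at PC=0 (depth now 2)
Event 15 (EXEC): [IRQ1] PC=0: DEC 1 -> ACC=-3
Event 16 (EXEC): [IRQ1] PC=1: DEC 3 -> ACC=-6
Event 17 (EXEC): [IRQ1] PC=2: DEC 1 -> ACC=-7

Answer: IRQ1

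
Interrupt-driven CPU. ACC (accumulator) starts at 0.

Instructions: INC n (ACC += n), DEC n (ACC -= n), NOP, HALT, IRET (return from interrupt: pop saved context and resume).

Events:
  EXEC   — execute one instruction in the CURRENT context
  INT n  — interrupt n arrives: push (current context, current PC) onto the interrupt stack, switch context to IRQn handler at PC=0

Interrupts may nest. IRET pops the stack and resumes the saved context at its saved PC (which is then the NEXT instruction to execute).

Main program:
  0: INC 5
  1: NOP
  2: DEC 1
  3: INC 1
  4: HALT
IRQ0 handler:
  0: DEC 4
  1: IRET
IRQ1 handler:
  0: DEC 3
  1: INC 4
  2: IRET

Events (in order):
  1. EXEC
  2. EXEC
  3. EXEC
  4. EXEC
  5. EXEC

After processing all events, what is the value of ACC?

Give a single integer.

Event 1 (EXEC): [MAIN] PC=0: INC 5 -> ACC=5
Event 2 (EXEC): [MAIN] PC=1: NOP
Event 3 (EXEC): [MAIN] PC=2: DEC 1 -> ACC=4
Event 4 (EXEC): [MAIN] PC=3: INC 1 -> ACC=5
Event 5 (EXEC): [MAIN] PC=4: HALT

Answer: 5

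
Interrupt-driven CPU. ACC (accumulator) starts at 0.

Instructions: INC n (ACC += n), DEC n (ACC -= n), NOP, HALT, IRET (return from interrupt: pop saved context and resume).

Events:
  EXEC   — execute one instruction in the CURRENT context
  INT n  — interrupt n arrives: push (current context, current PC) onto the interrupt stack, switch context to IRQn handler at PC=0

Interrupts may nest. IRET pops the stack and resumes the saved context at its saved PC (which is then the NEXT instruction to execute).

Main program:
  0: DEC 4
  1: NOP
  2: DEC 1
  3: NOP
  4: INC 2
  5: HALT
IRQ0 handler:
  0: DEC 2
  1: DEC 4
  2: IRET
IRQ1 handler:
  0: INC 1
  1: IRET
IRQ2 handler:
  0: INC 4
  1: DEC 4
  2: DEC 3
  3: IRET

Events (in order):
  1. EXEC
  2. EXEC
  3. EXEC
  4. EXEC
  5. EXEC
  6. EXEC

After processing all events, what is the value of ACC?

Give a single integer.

Event 1 (EXEC): [MAIN] PC=0: DEC 4 -> ACC=-4
Event 2 (EXEC): [MAIN] PC=1: NOP
Event 3 (EXEC): [MAIN] PC=2: DEC 1 -> ACC=-5
Event 4 (EXEC): [MAIN] PC=3: NOP
Event 5 (EXEC): [MAIN] PC=4: INC 2 -> ACC=-3
Event 6 (EXEC): [MAIN] PC=5: HALT

Answer: -3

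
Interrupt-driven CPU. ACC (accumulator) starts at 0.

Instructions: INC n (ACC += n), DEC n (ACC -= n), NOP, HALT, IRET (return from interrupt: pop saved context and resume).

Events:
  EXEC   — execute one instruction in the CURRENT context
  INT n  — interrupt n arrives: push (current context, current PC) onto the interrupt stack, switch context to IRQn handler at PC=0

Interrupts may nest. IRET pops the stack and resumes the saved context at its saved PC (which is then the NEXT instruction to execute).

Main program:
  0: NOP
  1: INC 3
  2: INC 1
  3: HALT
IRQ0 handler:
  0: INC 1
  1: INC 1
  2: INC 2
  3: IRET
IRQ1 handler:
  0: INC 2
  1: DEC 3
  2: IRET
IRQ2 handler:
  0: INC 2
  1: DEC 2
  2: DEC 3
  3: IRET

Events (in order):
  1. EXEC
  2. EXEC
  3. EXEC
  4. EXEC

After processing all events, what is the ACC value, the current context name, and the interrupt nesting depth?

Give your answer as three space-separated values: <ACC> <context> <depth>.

Answer: 4 MAIN 0

Derivation:
Event 1 (EXEC): [MAIN] PC=0: NOP
Event 2 (EXEC): [MAIN] PC=1: INC 3 -> ACC=3
Event 3 (EXEC): [MAIN] PC=2: INC 1 -> ACC=4
Event 4 (EXEC): [MAIN] PC=3: HALT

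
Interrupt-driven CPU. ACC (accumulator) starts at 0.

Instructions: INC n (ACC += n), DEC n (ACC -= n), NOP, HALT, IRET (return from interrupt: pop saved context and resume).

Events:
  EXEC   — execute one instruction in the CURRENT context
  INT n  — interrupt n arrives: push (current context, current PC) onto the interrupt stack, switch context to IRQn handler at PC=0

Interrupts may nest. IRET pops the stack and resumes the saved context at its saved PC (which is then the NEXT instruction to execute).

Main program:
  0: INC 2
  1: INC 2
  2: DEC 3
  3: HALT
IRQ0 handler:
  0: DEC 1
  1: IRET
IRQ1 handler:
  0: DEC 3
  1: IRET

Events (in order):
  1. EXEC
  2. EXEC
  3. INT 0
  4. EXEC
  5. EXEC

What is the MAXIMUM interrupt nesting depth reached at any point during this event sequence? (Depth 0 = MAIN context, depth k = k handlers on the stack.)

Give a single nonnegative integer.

Event 1 (EXEC): [MAIN] PC=0: INC 2 -> ACC=2 [depth=0]
Event 2 (EXEC): [MAIN] PC=1: INC 2 -> ACC=4 [depth=0]
Event 3 (INT 0): INT 0 arrives: push (MAIN, PC=2), enter IRQ0 at PC=0 (depth now 1) [depth=1]
Event 4 (EXEC): [IRQ0] PC=0: DEC 1 -> ACC=3 [depth=1]
Event 5 (EXEC): [IRQ0] PC=1: IRET -> resume MAIN at PC=2 (depth now 0) [depth=0]
Max depth observed: 1

Answer: 1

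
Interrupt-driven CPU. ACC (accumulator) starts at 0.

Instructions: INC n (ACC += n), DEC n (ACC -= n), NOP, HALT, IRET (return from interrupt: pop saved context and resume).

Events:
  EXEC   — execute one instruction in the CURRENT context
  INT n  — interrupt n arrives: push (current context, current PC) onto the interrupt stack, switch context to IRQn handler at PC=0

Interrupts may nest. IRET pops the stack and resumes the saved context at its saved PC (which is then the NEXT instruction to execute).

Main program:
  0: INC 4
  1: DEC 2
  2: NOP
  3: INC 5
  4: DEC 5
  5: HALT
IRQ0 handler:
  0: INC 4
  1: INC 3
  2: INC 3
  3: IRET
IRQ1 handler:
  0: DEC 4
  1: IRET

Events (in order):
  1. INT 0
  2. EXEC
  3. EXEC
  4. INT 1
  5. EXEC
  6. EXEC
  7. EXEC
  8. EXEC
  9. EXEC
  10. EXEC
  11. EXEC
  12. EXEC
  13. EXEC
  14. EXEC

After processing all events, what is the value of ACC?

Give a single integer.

Event 1 (INT 0): INT 0 arrives: push (MAIN, PC=0), enter IRQ0 at PC=0 (depth now 1)
Event 2 (EXEC): [IRQ0] PC=0: INC 4 -> ACC=4
Event 3 (EXEC): [IRQ0] PC=1: INC 3 -> ACC=7
Event 4 (INT 1): INT 1 arrives: push (IRQ0, PC=2), enter IRQ1 at PC=0 (depth now 2)
Event 5 (EXEC): [IRQ1] PC=0: DEC 4 -> ACC=3
Event 6 (EXEC): [IRQ1] PC=1: IRET -> resume IRQ0 at PC=2 (depth now 1)
Event 7 (EXEC): [IRQ0] PC=2: INC 3 -> ACC=6
Event 8 (EXEC): [IRQ0] PC=3: IRET -> resume MAIN at PC=0 (depth now 0)
Event 9 (EXEC): [MAIN] PC=0: INC 4 -> ACC=10
Event 10 (EXEC): [MAIN] PC=1: DEC 2 -> ACC=8
Event 11 (EXEC): [MAIN] PC=2: NOP
Event 12 (EXEC): [MAIN] PC=3: INC 5 -> ACC=13
Event 13 (EXEC): [MAIN] PC=4: DEC 5 -> ACC=8
Event 14 (EXEC): [MAIN] PC=5: HALT

Answer: 8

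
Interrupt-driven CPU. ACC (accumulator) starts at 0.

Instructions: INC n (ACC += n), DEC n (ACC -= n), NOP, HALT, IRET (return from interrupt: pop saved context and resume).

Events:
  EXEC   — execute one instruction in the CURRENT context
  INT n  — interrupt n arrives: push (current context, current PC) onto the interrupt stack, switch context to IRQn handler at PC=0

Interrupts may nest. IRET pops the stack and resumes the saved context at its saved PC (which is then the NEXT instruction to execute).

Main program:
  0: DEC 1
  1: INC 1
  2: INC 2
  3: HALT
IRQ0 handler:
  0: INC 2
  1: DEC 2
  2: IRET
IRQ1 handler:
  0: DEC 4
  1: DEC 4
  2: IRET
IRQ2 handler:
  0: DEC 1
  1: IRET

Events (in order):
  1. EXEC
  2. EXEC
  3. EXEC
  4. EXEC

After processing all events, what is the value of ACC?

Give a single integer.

Answer: 2

Derivation:
Event 1 (EXEC): [MAIN] PC=0: DEC 1 -> ACC=-1
Event 2 (EXEC): [MAIN] PC=1: INC 1 -> ACC=0
Event 3 (EXEC): [MAIN] PC=2: INC 2 -> ACC=2
Event 4 (EXEC): [MAIN] PC=3: HALT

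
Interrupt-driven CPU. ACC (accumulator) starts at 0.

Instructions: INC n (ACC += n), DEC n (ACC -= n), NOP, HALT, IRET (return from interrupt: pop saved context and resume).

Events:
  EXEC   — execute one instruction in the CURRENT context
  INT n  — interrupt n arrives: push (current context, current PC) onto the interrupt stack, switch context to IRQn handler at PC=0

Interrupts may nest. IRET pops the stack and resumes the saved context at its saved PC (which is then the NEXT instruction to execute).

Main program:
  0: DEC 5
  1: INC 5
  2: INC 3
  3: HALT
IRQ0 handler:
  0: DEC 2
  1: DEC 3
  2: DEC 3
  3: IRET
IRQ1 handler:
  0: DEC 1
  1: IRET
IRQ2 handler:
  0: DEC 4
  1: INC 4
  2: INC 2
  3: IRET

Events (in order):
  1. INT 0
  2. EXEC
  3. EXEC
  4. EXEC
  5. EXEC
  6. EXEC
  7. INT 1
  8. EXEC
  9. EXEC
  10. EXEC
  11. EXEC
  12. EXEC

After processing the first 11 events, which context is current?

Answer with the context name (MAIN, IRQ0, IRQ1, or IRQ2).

Event 1 (INT 0): INT 0 arrives: push (MAIN, PC=0), enter IRQ0 at PC=0 (depth now 1)
Event 2 (EXEC): [IRQ0] PC=0: DEC 2 -> ACC=-2
Event 3 (EXEC): [IRQ0] PC=1: DEC 3 -> ACC=-5
Event 4 (EXEC): [IRQ0] PC=2: DEC 3 -> ACC=-8
Event 5 (EXEC): [IRQ0] PC=3: IRET -> resume MAIN at PC=0 (depth now 0)
Event 6 (EXEC): [MAIN] PC=0: DEC 5 -> ACC=-13
Event 7 (INT 1): INT 1 arrives: push (MAIN, PC=1), enter IRQ1 at PC=0 (depth now 1)
Event 8 (EXEC): [IRQ1] PC=0: DEC 1 -> ACC=-14
Event 9 (EXEC): [IRQ1] PC=1: IRET -> resume MAIN at PC=1 (depth now 0)
Event 10 (EXEC): [MAIN] PC=1: INC 5 -> ACC=-9
Event 11 (EXEC): [MAIN] PC=2: INC 3 -> ACC=-6

Answer: MAIN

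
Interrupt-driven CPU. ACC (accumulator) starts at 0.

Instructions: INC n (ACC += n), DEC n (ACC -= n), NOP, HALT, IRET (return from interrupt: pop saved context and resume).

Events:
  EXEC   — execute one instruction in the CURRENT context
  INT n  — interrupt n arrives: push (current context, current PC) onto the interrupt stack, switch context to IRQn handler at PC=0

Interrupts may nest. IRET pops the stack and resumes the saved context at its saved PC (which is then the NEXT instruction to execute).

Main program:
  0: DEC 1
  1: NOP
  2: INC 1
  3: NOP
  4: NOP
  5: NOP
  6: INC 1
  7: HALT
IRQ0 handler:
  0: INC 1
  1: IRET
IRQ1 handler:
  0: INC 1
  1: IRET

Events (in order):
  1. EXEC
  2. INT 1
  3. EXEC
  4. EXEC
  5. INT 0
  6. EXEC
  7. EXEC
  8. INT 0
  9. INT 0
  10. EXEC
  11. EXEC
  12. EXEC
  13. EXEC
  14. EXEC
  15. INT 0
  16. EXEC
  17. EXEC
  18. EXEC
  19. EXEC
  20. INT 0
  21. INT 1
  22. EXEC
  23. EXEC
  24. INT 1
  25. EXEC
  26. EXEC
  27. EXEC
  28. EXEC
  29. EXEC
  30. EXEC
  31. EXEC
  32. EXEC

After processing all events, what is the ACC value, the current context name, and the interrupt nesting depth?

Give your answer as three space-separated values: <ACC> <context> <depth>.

Answer: 9 MAIN 0

Derivation:
Event 1 (EXEC): [MAIN] PC=0: DEC 1 -> ACC=-1
Event 2 (INT 1): INT 1 arrives: push (MAIN, PC=1), enter IRQ1 at PC=0 (depth now 1)
Event 3 (EXEC): [IRQ1] PC=0: INC 1 -> ACC=0
Event 4 (EXEC): [IRQ1] PC=1: IRET -> resume MAIN at PC=1 (depth now 0)
Event 5 (INT 0): INT 0 arrives: push (MAIN, PC=1), enter IRQ0 at PC=0 (depth now 1)
Event 6 (EXEC): [IRQ0] PC=0: INC 1 -> ACC=1
Event 7 (EXEC): [IRQ0] PC=1: IRET -> resume MAIN at PC=1 (depth now 0)
Event 8 (INT 0): INT 0 arrives: push (MAIN, PC=1), enter IRQ0 at PC=0 (depth now 1)
Event 9 (INT 0): INT 0 arrives: push (IRQ0, PC=0), enter IRQ0 at PC=0 (depth now 2)
Event 10 (EXEC): [IRQ0] PC=0: INC 1 -> ACC=2
Event 11 (EXEC): [IRQ0] PC=1: IRET -> resume IRQ0 at PC=0 (depth now 1)
Event 12 (EXEC): [IRQ0] PC=0: INC 1 -> ACC=3
Event 13 (EXEC): [IRQ0] PC=1: IRET -> resume MAIN at PC=1 (depth now 0)
Event 14 (EXEC): [MAIN] PC=1: NOP
Event 15 (INT 0): INT 0 arrives: push (MAIN, PC=2), enter IRQ0 at PC=0 (depth now 1)
Event 16 (EXEC): [IRQ0] PC=0: INC 1 -> ACC=4
Event 17 (EXEC): [IRQ0] PC=1: IRET -> resume MAIN at PC=2 (depth now 0)
Event 18 (EXEC): [MAIN] PC=2: INC 1 -> ACC=5
Event 19 (EXEC): [MAIN] PC=3: NOP
Event 20 (INT 0): INT 0 arrives: push (MAIN, PC=4), enter IRQ0 at PC=0 (depth now 1)
Event 21 (INT 1): INT 1 arrives: push (IRQ0, PC=0), enter IRQ1 at PC=0 (depth now 2)
Event 22 (EXEC): [IRQ1] PC=0: INC 1 -> ACC=6
Event 23 (EXEC): [IRQ1] PC=1: IRET -> resume IRQ0 at PC=0 (depth now 1)
Event 24 (INT 1): INT 1 arrives: push (IRQ0, PC=0), enter IRQ1 at PC=0 (depth now 2)
Event 25 (EXEC): [IRQ1] PC=0: INC 1 -> ACC=7
Event 26 (EXEC): [IRQ1] PC=1: IRET -> resume IRQ0 at PC=0 (depth now 1)
Event 27 (EXEC): [IRQ0] PC=0: INC 1 -> ACC=8
Event 28 (EXEC): [IRQ0] PC=1: IRET -> resume MAIN at PC=4 (depth now 0)
Event 29 (EXEC): [MAIN] PC=4: NOP
Event 30 (EXEC): [MAIN] PC=5: NOP
Event 31 (EXEC): [MAIN] PC=6: INC 1 -> ACC=9
Event 32 (EXEC): [MAIN] PC=7: HALT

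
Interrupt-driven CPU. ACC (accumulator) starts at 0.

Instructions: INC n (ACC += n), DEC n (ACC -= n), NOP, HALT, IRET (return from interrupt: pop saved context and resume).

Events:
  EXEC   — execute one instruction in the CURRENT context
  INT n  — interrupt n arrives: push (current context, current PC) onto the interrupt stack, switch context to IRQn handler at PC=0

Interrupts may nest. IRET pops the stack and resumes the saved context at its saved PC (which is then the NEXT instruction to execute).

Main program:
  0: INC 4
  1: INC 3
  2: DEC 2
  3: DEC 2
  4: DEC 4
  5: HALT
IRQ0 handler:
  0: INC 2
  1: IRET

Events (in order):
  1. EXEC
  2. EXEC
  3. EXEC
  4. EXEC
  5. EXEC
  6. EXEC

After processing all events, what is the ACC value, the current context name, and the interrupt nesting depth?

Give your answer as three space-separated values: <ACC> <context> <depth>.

Answer: -1 MAIN 0

Derivation:
Event 1 (EXEC): [MAIN] PC=0: INC 4 -> ACC=4
Event 2 (EXEC): [MAIN] PC=1: INC 3 -> ACC=7
Event 3 (EXEC): [MAIN] PC=2: DEC 2 -> ACC=5
Event 4 (EXEC): [MAIN] PC=3: DEC 2 -> ACC=3
Event 5 (EXEC): [MAIN] PC=4: DEC 4 -> ACC=-1
Event 6 (EXEC): [MAIN] PC=5: HALT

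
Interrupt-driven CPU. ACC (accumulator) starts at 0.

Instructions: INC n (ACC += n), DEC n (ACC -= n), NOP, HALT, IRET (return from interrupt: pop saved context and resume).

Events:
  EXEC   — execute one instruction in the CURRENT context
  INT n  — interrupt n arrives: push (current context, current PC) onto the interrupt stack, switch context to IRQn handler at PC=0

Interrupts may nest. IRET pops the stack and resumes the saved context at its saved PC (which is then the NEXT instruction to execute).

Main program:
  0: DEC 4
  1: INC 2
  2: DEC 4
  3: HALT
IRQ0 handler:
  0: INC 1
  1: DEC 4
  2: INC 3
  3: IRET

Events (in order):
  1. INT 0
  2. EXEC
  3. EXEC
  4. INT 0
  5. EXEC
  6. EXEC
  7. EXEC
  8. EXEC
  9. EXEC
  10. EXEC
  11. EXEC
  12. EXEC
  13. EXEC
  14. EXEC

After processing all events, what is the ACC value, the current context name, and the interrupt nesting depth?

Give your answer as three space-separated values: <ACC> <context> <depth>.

Answer: -6 MAIN 0

Derivation:
Event 1 (INT 0): INT 0 arrives: push (MAIN, PC=0), enter IRQ0 at PC=0 (depth now 1)
Event 2 (EXEC): [IRQ0] PC=0: INC 1 -> ACC=1
Event 3 (EXEC): [IRQ0] PC=1: DEC 4 -> ACC=-3
Event 4 (INT 0): INT 0 arrives: push (IRQ0, PC=2), enter IRQ0 at PC=0 (depth now 2)
Event 5 (EXEC): [IRQ0] PC=0: INC 1 -> ACC=-2
Event 6 (EXEC): [IRQ0] PC=1: DEC 4 -> ACC=-6
Event 7 (EXEC): [IRQ0] PC=2: INC 3 -> ACC=-3
Event 8 (EXEC): [IRQ0] PC=3: IRET -> resume IRQ0 at PC=2 (depth now 1)
Event 9 (EXEC): [IRQ0] PC=2: INC 3 -> ACC=0
Event 10 (EXEC): [IRQ0] PC=3: IRET -> resume MAIN at PC=0 (depth now 0)
Event 11 (EXEC): [MAIN] PC=0: DEC 4 -> ACC=-4
Event 12 (EXEC): [MAIN] PC=1: INC 2 -> ACC=-2
Event 13 (EXEC): [MAIN] PC=2: DEC 4 -> ACC=-6
Event 14 (EXEC): [MAIN] PC=3: HALT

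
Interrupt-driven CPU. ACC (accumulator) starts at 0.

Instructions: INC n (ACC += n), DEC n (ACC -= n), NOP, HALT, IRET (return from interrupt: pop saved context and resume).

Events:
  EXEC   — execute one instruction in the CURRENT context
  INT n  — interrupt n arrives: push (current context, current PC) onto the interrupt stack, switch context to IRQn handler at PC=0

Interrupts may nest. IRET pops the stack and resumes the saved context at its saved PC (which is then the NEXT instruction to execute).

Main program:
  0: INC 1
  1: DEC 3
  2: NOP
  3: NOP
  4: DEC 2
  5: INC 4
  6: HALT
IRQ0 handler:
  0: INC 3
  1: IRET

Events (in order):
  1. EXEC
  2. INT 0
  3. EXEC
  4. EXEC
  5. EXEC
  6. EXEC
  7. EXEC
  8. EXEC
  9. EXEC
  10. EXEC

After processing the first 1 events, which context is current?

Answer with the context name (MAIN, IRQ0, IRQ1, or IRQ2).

Event 1 (EXEC): [MAIN] PC=0: INC 1 -> ACC=1

Answer: MAIN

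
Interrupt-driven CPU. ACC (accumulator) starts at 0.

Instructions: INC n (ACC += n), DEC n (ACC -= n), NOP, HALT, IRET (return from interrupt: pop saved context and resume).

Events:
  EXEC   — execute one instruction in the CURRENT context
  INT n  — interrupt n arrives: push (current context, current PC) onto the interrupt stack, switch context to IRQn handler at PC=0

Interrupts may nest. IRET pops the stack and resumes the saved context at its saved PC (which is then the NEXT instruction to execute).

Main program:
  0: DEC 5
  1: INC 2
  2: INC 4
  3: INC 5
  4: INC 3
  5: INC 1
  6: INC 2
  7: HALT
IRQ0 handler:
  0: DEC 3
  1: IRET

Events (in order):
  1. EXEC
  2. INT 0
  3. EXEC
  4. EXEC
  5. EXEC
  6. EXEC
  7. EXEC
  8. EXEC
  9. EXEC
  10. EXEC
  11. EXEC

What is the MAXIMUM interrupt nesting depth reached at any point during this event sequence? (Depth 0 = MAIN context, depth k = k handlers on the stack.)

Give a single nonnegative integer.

Answer: 1

Derivation:
Event 1 (EXEC): [MAIN] PC=0: DEC 5 -> ACC=-5 [depth=0]
Event 2 (INT 0): INT 0 arrives: push (MAIN, PC=1), enter IRQ0 at PC=0 (depth now 1) [depth=1]
Event 3 (EXEC): [IRQ0] PC=0: DEC 3 -> ACC=-8 [depth=1]
Event 4 (EXEC): [IRQ0] PC=1: IRET -> resume MAIN at PC=1 (depth now 0) [depth=0]
Event 5 (EXEC): [MAIN] PC=1: INC 2 -> ACC=-6 [depth=0]
Event 6 (EXEC): [MAIN] PC=2: INC 4 -> ACC=-2 [depth=0]
Event 7 (EXEC): [MAIN] PC=3: INC 5 -> ACC=3 [depth=0]
Event 8 (EXEC): [MAIN] PC=4: INC 3 -> ACC=6 [depth=0]
Event 9 (EXEC): [MAIN] PC=5: INC 1 -> ACC=7 [depth=0]
Event 10 (EXEC): [MAIN] PC=6: INC 2 -> ACC=9 [depth=0]
Event 11 (EXEC): [MAIN] PC=7: HALT [depth=0]
Max depth observed: 1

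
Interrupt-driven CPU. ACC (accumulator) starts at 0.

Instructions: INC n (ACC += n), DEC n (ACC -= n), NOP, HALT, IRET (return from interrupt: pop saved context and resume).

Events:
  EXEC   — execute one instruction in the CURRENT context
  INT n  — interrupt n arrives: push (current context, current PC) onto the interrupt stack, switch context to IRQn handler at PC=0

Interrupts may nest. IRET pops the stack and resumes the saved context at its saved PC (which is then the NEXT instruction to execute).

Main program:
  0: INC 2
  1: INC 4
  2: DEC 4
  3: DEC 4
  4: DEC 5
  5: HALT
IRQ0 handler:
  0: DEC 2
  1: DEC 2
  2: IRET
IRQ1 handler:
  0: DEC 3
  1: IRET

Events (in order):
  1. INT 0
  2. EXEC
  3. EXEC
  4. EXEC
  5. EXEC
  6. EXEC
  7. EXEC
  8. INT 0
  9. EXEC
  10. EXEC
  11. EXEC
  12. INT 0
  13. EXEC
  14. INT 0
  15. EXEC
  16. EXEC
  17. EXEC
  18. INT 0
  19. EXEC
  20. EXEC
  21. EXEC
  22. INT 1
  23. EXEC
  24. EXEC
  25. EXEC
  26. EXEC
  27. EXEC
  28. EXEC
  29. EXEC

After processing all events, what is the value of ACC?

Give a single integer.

Event 1 (INT 0): INT 0 arrives: push (MAIN, PC=0), enter IRQ0 at PC=0 (depth now 1)
Event 2 (EXEC): [IRQ0] PC=0: DEC 2 -> ACC=-2
Event 3 (EXEC): [IRQ0] PC=1: DEC 2 -> ACC=-4
Event 4 (EXEC): [IRQ0] PC=2: IRET -> resume MAIN at PC=0 (depth now 0)
Event 5 (EXEC): [MAIN] PC=0: INC 2 -> ACC=-2
Event 6 (EXEC): [MAIN] PC=1: INC 4 -> ACC=2
Event 7 (EXEC): [MAIN] PC=2: DEC 4 -> ACC=-2
Event 8 (INT 0): INT 0 arrives: push (MAIN, PC=3), enter IRQ0 at PC=0 (depth now 1)
Event 9 (EXEC): [IRQ0] PC=0: DEC 2 -> ACC=-4
Event 10 (EXEC): [IRQ0] PC=1: DEC 2 -> ACC=-6
Event 11 (EXEC): [IRQ0] PC=2: IRET -> resume MAIN at PC=3 (depth now 0)
Event 12 (INT 0): INT 0 arrives: push (MAIN, PC=3), enter IRQ0 at PC=0 (depth now 1)
Event 13 (EXEC): [IRQ0] PC=0: DEC 2 -> ACC=-8
Event 14 (INT 0): INT 0 arrives: push (IRQ0, PC=1), enter IRQ0 at PC=0 (depth now 2)
Event 15 (EXEC): [IRQ0] PC=0: DEC 2 -> ACC=-10
Event 16 (EXEC): [IRQ0] PC=1: DEC 2 -> ACC=-12
Event 17 (EXEC): [IRQ0] PC=2: IRET -> resume IRQ0 at PC=1 (depth now 1)
Event 18 (INT 0): INT 0 arrives: push (IRQ0, PC=1), enter IRQ0 at PC=0 (depth now 2)
Event 19 (EXEC): [IRQ0] PC=0: DEC 2 -> ACC=-14
Event 20 (EXEC): [IRQ0] PC=1: DEC 2 -> ACC=-16
Event 21 (EXEC): [IRQ0] PC=2: IRET -> resume IRQ0 at PC=1 (depth now 1)
Event 22 (INT 1): INT 1 arrives: push (IRQ0, PC=1), enter IRQ1 at PC=0 (depth now 2)
Event 23 (EXEC): [IRQ1] PC=0: DEC 3 -> ACC=-19
Event 24 (EXEC): [IRQ1] PC=1: IRET -> resume IRQ0 at PC=1 (depth now 1)
Event 25 (EXEC): [IRQ0] PC=1: DEC 2 -> ACC=-21
Event 26 (EXEC): [IRQ0] PC=2: IRET -> resume MAIN at PC=3 (depth now 0)
Event 27 (EXEC): [MAIN] PC=3: DEC 4 -> ACC=-25
Event 28 (EXEC): [MAIN] PC=4: DEC 5 -> ACC=-30
Event 29 (EXEC): [MAIN] PC=5: HALT

Answer: -30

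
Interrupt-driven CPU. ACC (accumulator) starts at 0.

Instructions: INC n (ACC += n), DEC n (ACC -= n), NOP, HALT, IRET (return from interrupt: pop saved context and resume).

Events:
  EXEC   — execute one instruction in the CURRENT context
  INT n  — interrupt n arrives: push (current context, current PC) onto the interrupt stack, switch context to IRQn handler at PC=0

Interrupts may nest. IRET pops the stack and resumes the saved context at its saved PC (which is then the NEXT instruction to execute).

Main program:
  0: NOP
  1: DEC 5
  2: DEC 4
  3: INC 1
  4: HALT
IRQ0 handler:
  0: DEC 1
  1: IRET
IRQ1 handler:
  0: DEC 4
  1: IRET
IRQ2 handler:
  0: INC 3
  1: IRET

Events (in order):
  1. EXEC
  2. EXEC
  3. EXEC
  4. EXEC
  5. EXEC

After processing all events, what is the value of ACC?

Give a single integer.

Event 1 (EXEC): [MAIN] PC=0: NOP
Event 2 (EXEC): [MAIN] PC=1: DEC 5 -> ACC=-5
Event 3 (EXEC): [MAIN] PC=2: DEC 4 -> ACC=-9
Event 4 (EXEC): [MAIN] PC=3: INC 1 -> ACC=-8
Event 5 (EXEC): [MAIN] PC=4: HALT

Answer: -8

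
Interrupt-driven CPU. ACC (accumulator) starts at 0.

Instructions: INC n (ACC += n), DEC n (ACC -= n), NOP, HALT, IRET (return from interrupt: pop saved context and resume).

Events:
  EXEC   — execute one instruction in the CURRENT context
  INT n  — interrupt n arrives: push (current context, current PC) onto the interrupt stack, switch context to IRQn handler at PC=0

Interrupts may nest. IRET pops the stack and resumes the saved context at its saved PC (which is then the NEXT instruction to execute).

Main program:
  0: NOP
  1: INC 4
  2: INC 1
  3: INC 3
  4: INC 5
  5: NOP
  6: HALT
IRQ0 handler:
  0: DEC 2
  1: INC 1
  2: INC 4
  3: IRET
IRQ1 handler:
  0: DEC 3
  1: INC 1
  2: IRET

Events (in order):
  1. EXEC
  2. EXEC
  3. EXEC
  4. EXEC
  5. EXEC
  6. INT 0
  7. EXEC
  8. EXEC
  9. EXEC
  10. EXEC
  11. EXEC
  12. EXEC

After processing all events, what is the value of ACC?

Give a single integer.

Answer: 16

Derivation:
Event 1 (EXEC): [MAIN] PC=0: NOP
Event 2 (EXEC): [MAIN] PC=1: INC 4 -> ACC=4
Event 3 (EXEC): [MAIN] PC=2: INC 1 -> ACC=5
Event 4 (EXEC): [MAIN] PC=3: INC 3 -> ACC=8
Event 5 (EXEC): [MAIN] PC=4: INC 5 -> ACC=13
Event 6 (INT 0): INT 0 arrives: push (MAIN, PC=5), enter IRQ0 at PC=0 (depth now 1)
Event 7 (EXEC): [IRQ0] PC=0: DEC 2 -> ACC=11
Event 8 (EXEC): [IRQ0] PC=1: INC 1 -> ACC=12
Event 9 (EXEC): [IRQ0] PC=2: INC 4 -> ACC=16
Event 10 (EXEC): [IRQ0] PC=3: IRET -> resume MAIN at PC=5 (depth now 0)
Event 11 (EXEC): [MAIN] PC=5: NOP
Event 12 (EXEC): [MAIN] PC=6: HALT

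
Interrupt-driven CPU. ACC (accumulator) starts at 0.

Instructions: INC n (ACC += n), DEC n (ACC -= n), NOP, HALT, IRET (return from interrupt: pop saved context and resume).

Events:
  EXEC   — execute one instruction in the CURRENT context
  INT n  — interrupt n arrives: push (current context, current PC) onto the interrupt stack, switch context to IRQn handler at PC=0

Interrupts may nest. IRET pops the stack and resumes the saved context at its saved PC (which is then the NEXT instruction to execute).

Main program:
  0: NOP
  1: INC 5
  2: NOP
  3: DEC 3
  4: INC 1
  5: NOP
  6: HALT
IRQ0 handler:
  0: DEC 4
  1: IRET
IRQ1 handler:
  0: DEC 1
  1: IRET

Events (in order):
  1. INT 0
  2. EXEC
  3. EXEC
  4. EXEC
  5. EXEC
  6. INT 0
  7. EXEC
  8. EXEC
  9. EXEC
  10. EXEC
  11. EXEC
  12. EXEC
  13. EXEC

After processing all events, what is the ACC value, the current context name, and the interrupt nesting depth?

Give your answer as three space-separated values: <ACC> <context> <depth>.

Answer: -5 MAIN 0

Derivation:
Event 1 (INT 0): INT 0 arrives: push (MAIN, PC=0), enter IRQ0 at PC=0 (depth now 1)
Event 2 (EXEC): [IRQ0] PC=0: DEC 4 -> ACC=-4
Event 3 (EXEC): [IRQ0] PC=1: IRET -> resume MAIN at PC=0 (depth now 0)
Event 4 (EXEC): [MAIN] PC=0: NOP
Event 5 (EXEC): [MAIN] PC=1: INC 5 -> ACC=1
Event 6 (INT 0): INT 0 arrives: push (MAIN, PC=2), enter IRQ0 at PC=0 (depth now 1)
Event 7 (EXEC): [IRQ0] PC=0: DEC 4 -> ACC=-3
Event 8 (EXEC): [IRQ0] PC=1: IRET -> resume MAIN at PC=2 (depth now 0)
Event 9 (EXEC): [MAIN] PC=2: NOP
Event 10 (EXEC): [MAIN] PC=3: DEC 3 -> ACC=-6
Event 11 (EXEC): [MAIN] PC=4: INC 1 -> ACC=-5
Event 12 (EXEC): [MAIN] PC=5: NOP
Event 13 (EXEC): [MAIN] PC=6: HALT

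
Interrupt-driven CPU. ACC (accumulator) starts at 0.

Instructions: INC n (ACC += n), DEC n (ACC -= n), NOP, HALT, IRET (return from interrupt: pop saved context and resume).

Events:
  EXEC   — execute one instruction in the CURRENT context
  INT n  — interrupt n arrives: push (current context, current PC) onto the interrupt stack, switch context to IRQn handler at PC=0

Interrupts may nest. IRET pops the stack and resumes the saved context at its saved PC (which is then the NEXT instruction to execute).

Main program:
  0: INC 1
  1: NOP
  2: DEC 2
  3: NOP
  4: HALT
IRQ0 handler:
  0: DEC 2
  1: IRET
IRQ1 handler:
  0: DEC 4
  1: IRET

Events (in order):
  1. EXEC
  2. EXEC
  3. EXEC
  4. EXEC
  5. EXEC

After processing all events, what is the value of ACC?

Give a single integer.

Event 1 (EXEC): [MAIN] PC=0: INC 1 -> ACC=1
Event 2 (EXEC): [MAIN] PC=1: NOP
Event 3 (EXEC): [MAIN] PC=2: DEC 2 -> ACC=-1
Event 4 (EXEC): [MAIN] PC=3: NOP
Event 5 (EXEC): [MAIN] PC=4: HALT

Answer: -1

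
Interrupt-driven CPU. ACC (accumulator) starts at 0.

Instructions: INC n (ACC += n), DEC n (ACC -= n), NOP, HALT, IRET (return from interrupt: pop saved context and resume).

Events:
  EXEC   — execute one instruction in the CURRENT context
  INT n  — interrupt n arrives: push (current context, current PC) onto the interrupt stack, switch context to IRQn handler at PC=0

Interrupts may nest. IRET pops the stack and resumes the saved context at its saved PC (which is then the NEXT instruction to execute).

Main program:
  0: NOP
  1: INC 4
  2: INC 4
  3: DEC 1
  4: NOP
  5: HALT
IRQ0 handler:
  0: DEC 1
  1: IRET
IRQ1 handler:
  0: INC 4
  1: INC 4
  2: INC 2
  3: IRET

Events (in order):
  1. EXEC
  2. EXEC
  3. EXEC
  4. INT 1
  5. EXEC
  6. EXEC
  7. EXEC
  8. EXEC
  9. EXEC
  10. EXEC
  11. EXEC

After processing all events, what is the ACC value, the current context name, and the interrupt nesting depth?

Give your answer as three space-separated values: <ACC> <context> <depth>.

Answer: 17 MAIN 0

Derivation:
Event 1 (EXEC): [MAIN] PC=0: NOP
Event 2 (EXEC): [MAIN] PC=1: INC 4 -> ACC=4
Event 3 (EXEC): [MAIN] PC=2: INC 4 -> ACC=8
Event 4 (INT 1): INT 1 arrives: push (MAIN, PC=3), enter IRQ1 at PC=0 (depth now 1)
Event 5 (EXEC): [IRQ1] PC=0: INC 4 -> ACC=12
Event 6 (EXEC): [IRQ1] PC=1: INC 4 -> ACC=16
Event 7 (EXEC): [IRQ1] PC=2: INC 2 -> ACC=18
Event 8 (EXEC): [IRQ1] PC=3: IRET -> resume MAIN at PC=3 (depth now 0)
Event 9 (EXEC): [MAIN] PC=3: DEC 1 -> ACC=17
Event 10 (EXEC): [MAIN] PC=4: NOP
Event 11 (EXEC): [MAIN] PC=5: HALT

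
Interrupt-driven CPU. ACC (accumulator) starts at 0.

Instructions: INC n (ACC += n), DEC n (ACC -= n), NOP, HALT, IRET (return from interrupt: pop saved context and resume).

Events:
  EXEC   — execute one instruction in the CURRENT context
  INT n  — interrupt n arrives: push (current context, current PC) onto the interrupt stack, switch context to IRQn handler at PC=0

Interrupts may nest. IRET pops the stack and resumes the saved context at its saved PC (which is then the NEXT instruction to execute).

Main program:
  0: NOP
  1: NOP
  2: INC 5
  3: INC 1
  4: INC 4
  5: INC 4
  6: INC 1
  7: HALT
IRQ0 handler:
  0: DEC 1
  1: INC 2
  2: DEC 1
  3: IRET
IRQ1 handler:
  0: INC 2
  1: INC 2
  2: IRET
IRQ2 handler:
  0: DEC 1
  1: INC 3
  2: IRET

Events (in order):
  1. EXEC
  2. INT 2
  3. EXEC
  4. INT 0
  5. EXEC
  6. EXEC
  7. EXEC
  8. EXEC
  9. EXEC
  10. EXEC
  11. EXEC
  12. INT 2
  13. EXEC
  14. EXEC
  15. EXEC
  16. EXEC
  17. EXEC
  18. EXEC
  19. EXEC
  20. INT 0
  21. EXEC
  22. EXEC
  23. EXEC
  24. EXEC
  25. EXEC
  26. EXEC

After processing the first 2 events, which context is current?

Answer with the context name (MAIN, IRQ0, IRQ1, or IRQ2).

Answer: IRQ2

Derivation:
Event 1 (EXEC): [MAIN] PC=0: NOP
Event 2 (INT 2): INT 2 arrives: push (MAIN, PC=1), enter IRQ2 at PC=0 (depth now 1)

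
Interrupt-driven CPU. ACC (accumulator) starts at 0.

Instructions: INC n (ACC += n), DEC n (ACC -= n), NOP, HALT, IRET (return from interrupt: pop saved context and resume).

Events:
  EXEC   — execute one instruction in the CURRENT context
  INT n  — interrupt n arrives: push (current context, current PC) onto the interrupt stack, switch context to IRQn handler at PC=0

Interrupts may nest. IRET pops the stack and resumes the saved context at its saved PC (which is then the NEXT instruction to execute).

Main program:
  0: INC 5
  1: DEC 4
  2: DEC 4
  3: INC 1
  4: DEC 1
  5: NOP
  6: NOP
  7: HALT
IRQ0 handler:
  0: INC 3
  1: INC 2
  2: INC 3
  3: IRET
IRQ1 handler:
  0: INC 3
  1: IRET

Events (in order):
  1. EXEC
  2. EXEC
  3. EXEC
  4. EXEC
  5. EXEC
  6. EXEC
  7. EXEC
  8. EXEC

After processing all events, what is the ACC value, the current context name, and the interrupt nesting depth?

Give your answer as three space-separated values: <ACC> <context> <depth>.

Event 1 (EXEC): [MAIN] PC=0: INC 5 -> ACC=5
Event 2 (EXEC): [MAIN] PC=1: DEC 4 -> ACC=1
Event 3 (EXEC): [MAIN] PC=2: DEC 4 -> ACC=-3
Event 4 (EXEC): [MAIN] PC=3: INC 1 -> ACC=-2
Event 5 (EXEC): [MAIN] PC=4: DEC 1 -> ACC=-3
Event 6 (EXEC): [MAIN] PC=5: NOP
Event 7 (EXEC): [MAIN] PC=6: NOP
Event 8 (EXEC): [MAIN] PC=7: HALT

Answer: -3 MAIN 0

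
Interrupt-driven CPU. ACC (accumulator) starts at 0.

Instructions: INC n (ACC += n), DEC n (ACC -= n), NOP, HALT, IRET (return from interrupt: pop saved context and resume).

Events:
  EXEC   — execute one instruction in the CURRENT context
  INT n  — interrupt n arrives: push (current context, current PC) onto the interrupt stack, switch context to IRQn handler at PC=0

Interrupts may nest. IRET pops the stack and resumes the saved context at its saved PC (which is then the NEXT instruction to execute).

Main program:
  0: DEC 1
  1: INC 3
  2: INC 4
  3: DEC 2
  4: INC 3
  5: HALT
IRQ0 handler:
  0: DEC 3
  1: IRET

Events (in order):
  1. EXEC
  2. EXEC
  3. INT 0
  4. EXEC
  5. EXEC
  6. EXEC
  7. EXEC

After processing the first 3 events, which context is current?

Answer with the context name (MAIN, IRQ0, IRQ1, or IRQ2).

Event 1 (EXEC): [MAIN] PC=0: DEC 1 -> ACC=-1
Event 2 (EXEC): [MAIN] PC=1: INC 3 -> ACC=2
Event 3 (INT 0): INT 0 arrives: push (MAIN, PC=2), enter IRQ0 at PC=0 (depth now 1)

Answer: IRQ0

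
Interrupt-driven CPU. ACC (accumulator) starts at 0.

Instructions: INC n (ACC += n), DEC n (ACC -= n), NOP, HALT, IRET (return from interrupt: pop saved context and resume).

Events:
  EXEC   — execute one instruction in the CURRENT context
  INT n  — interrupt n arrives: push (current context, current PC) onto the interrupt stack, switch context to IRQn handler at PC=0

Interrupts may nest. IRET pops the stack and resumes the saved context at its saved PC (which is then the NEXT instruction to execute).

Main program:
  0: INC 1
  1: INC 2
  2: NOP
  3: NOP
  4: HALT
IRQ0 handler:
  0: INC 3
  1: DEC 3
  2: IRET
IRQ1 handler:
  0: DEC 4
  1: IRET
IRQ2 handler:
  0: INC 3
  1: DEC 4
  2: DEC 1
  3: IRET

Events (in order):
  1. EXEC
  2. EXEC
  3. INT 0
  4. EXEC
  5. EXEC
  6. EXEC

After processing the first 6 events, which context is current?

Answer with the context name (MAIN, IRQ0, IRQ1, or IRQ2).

Answer: MAIN

Derivation:
Event 1 (EXEC): [MAIN] PC=0: INC 1 -> ACC=1
Event 2 (EXEC): [MAIN] PC=1: INC 2 -> ACC=3
Event 3 (INT 0): INT 0 arrives: push (MAIN, PC=2), enter IRQ0 at PC=0 (depth now 1)
Event 4 (EXEC): [IRQ0] PC=0: INC 3 -> ACC=6
Event 5 (EXEC): [IRQ0] PC=1: DEC 3 -> ACC=3
Event 6 (EXEC): [IRQ0] PC=2: IRET -> resume MAIN at PC=2 (depth now 0)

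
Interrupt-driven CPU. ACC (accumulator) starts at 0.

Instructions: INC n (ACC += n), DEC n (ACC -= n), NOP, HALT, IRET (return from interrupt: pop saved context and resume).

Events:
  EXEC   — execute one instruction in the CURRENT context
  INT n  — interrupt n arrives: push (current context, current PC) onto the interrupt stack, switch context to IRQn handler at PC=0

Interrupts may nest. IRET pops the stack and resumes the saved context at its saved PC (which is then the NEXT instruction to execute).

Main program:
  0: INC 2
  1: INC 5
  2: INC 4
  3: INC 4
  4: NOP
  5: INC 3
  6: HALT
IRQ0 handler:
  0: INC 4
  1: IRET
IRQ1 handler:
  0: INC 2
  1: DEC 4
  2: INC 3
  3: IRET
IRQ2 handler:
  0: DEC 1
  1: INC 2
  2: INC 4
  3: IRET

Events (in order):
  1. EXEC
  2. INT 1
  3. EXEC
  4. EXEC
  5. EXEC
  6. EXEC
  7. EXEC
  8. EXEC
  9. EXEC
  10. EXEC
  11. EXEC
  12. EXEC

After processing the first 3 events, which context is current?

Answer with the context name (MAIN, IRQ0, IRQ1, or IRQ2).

Event 1 (EXEC): [MAIN] PC=0: INC 2 -> ACC=2
Event 2 (INT 1): INT 1 arrives: push (MAIN, PC=1), enter IRQ1 at PC=0 (depth now 1)
Event 3 (EXEC): [IRQ1] PC=0: INC 2 -> ACC=4

Answer: IRQ1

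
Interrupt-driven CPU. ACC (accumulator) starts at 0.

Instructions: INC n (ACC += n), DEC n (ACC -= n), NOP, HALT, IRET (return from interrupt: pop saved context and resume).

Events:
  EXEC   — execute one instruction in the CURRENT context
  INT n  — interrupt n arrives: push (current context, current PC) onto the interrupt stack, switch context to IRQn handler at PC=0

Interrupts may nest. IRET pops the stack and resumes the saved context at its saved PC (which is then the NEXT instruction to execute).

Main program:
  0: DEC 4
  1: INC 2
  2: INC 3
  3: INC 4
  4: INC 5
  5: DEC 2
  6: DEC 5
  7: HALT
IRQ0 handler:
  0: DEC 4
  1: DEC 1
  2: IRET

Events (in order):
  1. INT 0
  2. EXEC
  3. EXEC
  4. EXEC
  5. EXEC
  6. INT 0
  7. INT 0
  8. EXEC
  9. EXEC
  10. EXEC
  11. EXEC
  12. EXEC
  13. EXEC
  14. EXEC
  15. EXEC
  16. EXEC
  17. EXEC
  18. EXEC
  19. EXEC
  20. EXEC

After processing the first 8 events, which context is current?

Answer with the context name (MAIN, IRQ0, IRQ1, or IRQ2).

Event 1 (INT 0): INT 0 arrives: push (MAIN, PC=0), enter IRQ0 at PC=0 (depth now 1)
Event 2 (EXEC): [IRQ0] PC=0: DEC 4 -> ACC=-4
Event 3 (EXEC): [IRQ0] PC=1: DEC 1 -> ACC=-5
Event 4 (EXEC): [IRQ0] PC=2: IRET -> resume MAIN at PC=0 (depth now 0)
Event 5 (EXEC): [MAIN] PC=0: DEC 4 -> ACC=-9
Event 6 (INT 0): INT 0 arrives: push (MAIN, PC=1), enter IRQ0 at PC=0 (depth now 1)
Event 7 (INT 0): INT 0 arrives: push (IRQ0, PC=0), enter IRQ0 at PC=0 (depth now 2)
Event 8 (EXEC): [IRQ0] PC=0: DEC 4 -> ACC=-13

Answer: IRQ0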